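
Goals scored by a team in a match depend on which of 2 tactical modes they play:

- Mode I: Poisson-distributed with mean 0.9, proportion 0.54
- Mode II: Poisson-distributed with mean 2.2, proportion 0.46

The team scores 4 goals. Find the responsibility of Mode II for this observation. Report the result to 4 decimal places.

0.8923

The responsibility of component k is π_k f_k(x) divided by Σ_j π_j f_j(x).
Component likelihoods at x = 4 goals:
  L_I = 0.0111146
  L_II = 0.108151
Weight by the priors:
  π_I·L_I = 0.54 × 0.0111146 = 0.00600188
  π_II·L_II = 0.46 × 0.108151 = 0.0497496
Evidence: 0.00600188 + 0.0497496 = 0.0557515
So the posterior for Mode II is 0.0497496 / 0.0557515 ≈ 0.8923.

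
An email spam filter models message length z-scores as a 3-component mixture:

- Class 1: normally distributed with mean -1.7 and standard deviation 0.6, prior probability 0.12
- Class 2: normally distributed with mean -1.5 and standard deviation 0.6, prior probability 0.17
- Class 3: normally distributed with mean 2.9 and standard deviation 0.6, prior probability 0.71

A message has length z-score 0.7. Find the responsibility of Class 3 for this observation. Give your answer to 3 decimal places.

0.777

P(component k | x) = w_k·f_k(x) / marginal(x), where marginal(x) = Σ_j w_j·f_j(x).
Normal densities:
  f_1 = (1/(0.6·√(2π)))·exp(−(0.7−-1.7)²/(2·0.6²)) = 0.664904·exp(-8.00000) = 0.00022305
  f_2 = (1/(0.6·√(2π)))·exp(−(0.7−-1.5)²/(2·0.6²)) = 0.664904·exp(-6.72222) = 0.000800451
  f_3 = (1/(0.6·√(2π)))·exp(−(0.7−2.9)²/(2·0.6²)) = 0.664904·exp(-6.72222) = 0.000800451
Prior × likelihood for each component:
  w_1·f_1 = 0.12 × 0.00022305 = 2.6766e-05
  w_2·f_2 = 0.17 × 0.000800451 = 0.000136077
  w_3·f_3 = 0.71 × 0.000800451 = 0.00056832
Evidence: 2.6766e-05 + 0.000136077 + 0.00056832 = 0.000731163
P(Class 3 | the observation) ≈ 0.777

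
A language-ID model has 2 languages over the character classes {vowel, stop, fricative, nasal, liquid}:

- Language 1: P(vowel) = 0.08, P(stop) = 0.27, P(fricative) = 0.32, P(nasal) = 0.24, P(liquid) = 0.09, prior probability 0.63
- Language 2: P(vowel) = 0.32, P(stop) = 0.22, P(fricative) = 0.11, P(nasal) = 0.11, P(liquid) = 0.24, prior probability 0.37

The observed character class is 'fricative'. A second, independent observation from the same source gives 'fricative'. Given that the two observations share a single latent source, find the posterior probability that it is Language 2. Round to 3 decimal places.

By Bayes' theorem, P(k | x) = π_k f_k(x) / Σ_j π_j f_j(x).
Since both observations come from the same component, the likelihood for component k is f_k(x₁)·f_k(x₂).
  p_1 = [P(fricative | comp) = 0.32] × [0.32] = 0.1024
  p_2 = [P(fricative | comp) = 0.11] × [0.11] = 0.0121
Weight by the priors:
  π_1·p_1 = 0.63 × 0.1024 = 0.064512
  π_2·p_2 = 0.37 × 0.0121 = 0.004477
Marginal: 0.064512 + 0.004477 = 0.068989
Responsibility of Language 2: 0.004477 / 0.068989 ≈ 0.065

0.065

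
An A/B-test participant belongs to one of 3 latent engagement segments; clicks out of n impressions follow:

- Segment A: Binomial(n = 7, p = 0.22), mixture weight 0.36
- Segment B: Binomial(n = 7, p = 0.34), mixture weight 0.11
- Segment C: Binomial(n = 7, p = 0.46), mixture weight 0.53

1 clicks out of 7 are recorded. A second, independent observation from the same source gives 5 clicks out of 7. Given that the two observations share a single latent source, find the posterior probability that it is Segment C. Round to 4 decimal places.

By Bayes' theorem, P(k | x) = P(Z=k) f_k(x) / Σ_j P(Z=j) f_j(x).
Since both observations come from the same component, the likelihood for component k is f_k(x₁)·f_k(x₂).
  f_A = [C(7,1)·0.22^1·0.78^6 = 7·0.22·0.2252 = 0.346807] × [0.00658449] = 0.00228355
  f_B = [C(7,1)·0.34^1·0.66^6 = 7·0.34·0.082654 = 0.196716] × [0.0415625] = 0.00817603
  f_C = [C(7,1)·0.46^1·0.54^6 = 7·0.46·0.0247949 = 0.0798396] × [0.126123] = 0.0100697
Unnormalised posteriors:
  P(Z=A)·f_A = 0.36 × 0.00228355 = 0.000822077
  P(Z=B)·f_B = 0.11 × 0.00817603 = 0.000899363
  P(Z=C)·f_C = 0.53 × 0.0100697 = 0.00533691
Normaliser: 0.000822077 + 0.000899363 + 0.00533691 = 0.00705836
Responsibility of Segment C: 0.00533691 / 0.00705836 ≈ 0.7561

0.7561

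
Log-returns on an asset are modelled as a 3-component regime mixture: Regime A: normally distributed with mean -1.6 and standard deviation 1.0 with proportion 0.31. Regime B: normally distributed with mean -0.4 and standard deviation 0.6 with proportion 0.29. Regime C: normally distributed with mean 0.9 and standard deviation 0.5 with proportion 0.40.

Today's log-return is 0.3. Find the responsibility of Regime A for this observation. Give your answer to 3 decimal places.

0.074

The responsibility of component k is w_k f_k(x) divided by Σ_j w_j f_j(x).
Component likelihoods at x = 0.3:
  p_A = (1/(1.0·√(2π)))·exp(−(0.3−-1.6)²/(2·1.0²)) = 0.398942·exp(-1.80500) = 0.0656158
  p_B = (1/(0.6·√(2π)))·exp(−(0.3−-0.4)²/(2·0.6²)) = 0.664904·exp(-0.68056) = 0.336664
  p_C = (1/(0.5·√(2π)))·exp(−(0.3−0.9)²/(2·0.5²)) = 0.797885·exp(-0.72000) = 0.388372
Weight by the priors:
  w_A·p_A = 0.31 × 0.0656158 = 0.0203409
  w_B·p_B = 0.29 × 0.336664 = 0.0976327
  w_C·p_C = 0.40 × 0.388372 = 0.155349
Sum: 0.0203409 + 0.0976327 + 0.155349 = 0.273322
P(Regime A | data) ≈ 0.074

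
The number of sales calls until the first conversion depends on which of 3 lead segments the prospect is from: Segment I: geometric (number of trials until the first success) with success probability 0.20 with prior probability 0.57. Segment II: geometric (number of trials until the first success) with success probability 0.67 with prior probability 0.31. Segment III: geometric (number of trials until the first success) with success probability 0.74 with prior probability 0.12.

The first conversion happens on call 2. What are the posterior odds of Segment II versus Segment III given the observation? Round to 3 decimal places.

Since P(k|x) ∝ w_k f_k(x), the posterior odds are w_i f_i(x) / (w_j f_j(x)).
Evaluate each component's likelihood at the observed value:
  f_I = 0.20·(1−0.20)^1 = 0.20·0.8 = 0.16
  f_II = 0.67·(1−0.67)^1 = 0.67·0.33 = 0.2211
  f_III = 0.74·(1−0.74)^1 = 0.74·0.26 = 0.1924
Posterior odds = (w_II·f_II) / (w_III·f_III) = (0.31·0.2211) / (0.12·0.1924) = 0.068541 / 0.023088 ≈ 2.969

2.969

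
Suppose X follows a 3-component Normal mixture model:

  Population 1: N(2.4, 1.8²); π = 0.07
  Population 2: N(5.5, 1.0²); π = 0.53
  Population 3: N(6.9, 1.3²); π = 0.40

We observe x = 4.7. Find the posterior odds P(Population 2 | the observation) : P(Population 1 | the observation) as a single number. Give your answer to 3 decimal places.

22.388

Posterior odds = (P(Z=i) f_i(x)) / (P(Z=j) f_j(x)); the normalising sum cancels.
Evaluate each component's likelihood at the observed value:
  L_1 = 0.0979711
  L_2 = 0.289692
  L_3 = 0.0732955
Odds = (0.53/0.07) × (0.289692/0.0979711) = 7.57143 × 2.95691 ≈ 22.388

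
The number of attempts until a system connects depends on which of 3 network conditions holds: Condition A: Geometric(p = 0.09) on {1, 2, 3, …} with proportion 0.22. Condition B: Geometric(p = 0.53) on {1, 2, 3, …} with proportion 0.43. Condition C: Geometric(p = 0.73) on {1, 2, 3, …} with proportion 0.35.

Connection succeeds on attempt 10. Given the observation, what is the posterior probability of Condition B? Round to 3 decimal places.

Posterior ∝ prior × likelihood, so P(k | x) ∝ P(Z=k) f_k(x); normalise over all components.
Evaluate each component's likelihood at the observed value:
  p_A = 0.0385137
  p_B = 0.000593139
  p_C = 5.56669e-06
Multiply by the mixture weights:
  P(Z=A)·p_A = 0.22 × 0.0385137 = 0.00847301
  P(Z=B)·p_B = 0.43 × 0.000593139 = 0.00025505
  P(Z=C)·p_C = 0.35 × 5.56669e-06 = 1.94834e-06
Denominator: 0.00847301 + 0.00025505 + 1.94834e-06 = 0.00873001
P(Condition B | x) = 0.00025505 / 0.00873001 ≈ 0.029

0.029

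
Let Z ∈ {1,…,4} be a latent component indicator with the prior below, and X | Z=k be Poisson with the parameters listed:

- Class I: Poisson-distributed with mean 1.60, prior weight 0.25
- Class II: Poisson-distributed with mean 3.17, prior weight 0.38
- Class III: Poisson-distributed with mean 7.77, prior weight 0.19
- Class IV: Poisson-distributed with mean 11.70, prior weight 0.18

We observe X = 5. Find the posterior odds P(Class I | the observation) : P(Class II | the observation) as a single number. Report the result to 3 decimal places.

The posterior odds equal the prior odds times the likelihood ratio: (π_i/π_j)·(f_i(x)/f_j(x)).
Component likelihoods at x = 5:
  L_I = 0.017642
  L_II = 0.112047
  L_III = 0.099645
  L_IV = 0.0151531
Posterior odds = (π_I·L_I) / (π_II·L_II) = (0.25·0.017642) / (0.38·0.112047) = 0.0044105 / 0.042578 ≈ 0.104

0.104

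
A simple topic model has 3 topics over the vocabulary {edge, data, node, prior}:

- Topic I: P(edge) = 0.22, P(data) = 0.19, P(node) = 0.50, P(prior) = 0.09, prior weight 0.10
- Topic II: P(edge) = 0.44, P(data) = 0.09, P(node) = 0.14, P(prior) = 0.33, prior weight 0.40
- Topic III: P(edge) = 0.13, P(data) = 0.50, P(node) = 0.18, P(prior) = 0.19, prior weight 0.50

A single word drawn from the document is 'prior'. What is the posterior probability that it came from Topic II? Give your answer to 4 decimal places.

0.5593

Posterior ∝ prior × likelihood, so P(k | x) ∝ π_k f_k(x); normalise over all components.
Evaluate each component's likelihood at the observed value:
  p_I = P(prior | comp) = 0.09
  p_II = P(prior | comp) = 0.33
  p_III = P(prior | comp) = 0.19
Multiply by the mixture weights:
  π_I·p_I = 0.10 × 0.09 = 0.009
  π_II·p_II = 0.40 × 0.33 = 0.132
  π_III·p_III = 0.50 × 0.19 = 0.095
Sum: 0.009 + 0.132 + 0.095 = 0.236
P(Topic II | the observation) ≈ 0.5593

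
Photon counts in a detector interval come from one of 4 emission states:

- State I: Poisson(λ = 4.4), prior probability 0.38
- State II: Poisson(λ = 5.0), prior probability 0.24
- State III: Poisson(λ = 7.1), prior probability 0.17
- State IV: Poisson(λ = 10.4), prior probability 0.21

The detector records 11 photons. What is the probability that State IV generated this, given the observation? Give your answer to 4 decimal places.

0.6819

By Bayes' theorem, P(k | x) = π_k f_k(x) / Σ_j π_j f_j(x).
Evaluate each component's likelihood at the observed value:
  p_I = 0.00368068
  p_II = 0.00824218
  p_III = 0.0477744
  p_IV = 0.117368
Prior × likelihood for each component:
  π_I·p_I = 0.38 × 0.00368068 = 0.00139866
  π_II·p_II = 0.24 × 0.00824218 = 0.00197812
  π_III·p_III = 0.17 × 0.0477744 = 0.00812165
  π_IV·p_IV = 0.21 × 0.117368 = 0.0246472
Sum: 0.00139866 + 0.00197812 + 0.00812165 + 0.0246472 = 0.0361456
Responsibility of State IV: 0.0246472 / 0.0361456 ≈ 0.6819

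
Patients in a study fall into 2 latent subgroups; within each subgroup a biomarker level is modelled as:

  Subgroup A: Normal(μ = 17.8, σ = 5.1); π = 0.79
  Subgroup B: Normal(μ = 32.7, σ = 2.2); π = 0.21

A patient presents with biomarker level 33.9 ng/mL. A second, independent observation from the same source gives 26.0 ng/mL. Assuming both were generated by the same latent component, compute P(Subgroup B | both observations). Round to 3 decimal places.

0.864

Posterior ∝ prior × likelihood, so P(k | x) ∝ P(Z=k) f_k(x); normalise over all components.
Since both observations come from the same component, the likelihood for component k is f_k(x₁)·f_k(x₂).
  p_A = [(1/(5.1·√(2π)))·exp(−(33.9−17.8)²/(2·5.1²)) = 0.078224·exp(-4.98289) = 0.000536164] × [0.0214773] = 1.15154e-05
  p_B = [(1/(2.2·√(2π)))·exp(−(33.9−32.7)²/(2·2.2²)) = 0.181337·exp(-0.14876) = 0.156272] × [0.00175587] = 0.000274393
Multiply by the mixture weights:
  P(Z=A)·p_A = 0.79 × 1.15154e-05 = 9.09713e-06
  P(Z=B)·p_B = 0.21 × 0.000274393 = 5.76226e-05
Denominator: 9.09713e-06 + 5.76226e-05 = 6.67197e-05
P(Subgroup B | x₁, x₂) ≈ 0.864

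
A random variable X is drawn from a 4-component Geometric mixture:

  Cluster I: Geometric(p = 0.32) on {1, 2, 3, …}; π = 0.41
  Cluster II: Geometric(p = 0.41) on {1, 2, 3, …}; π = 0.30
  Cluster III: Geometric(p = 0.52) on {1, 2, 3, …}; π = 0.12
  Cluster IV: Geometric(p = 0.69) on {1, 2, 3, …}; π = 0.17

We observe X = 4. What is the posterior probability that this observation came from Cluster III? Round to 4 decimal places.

0.0897

By Bayes' theorem, P(k | x) = π_k f_k(x) / Σ_j π_j f_j(x).
Geometric probabilities:
  f_I = 0.32·(1−0.32)^3 = 0.32·0.314432 = 0.100618
  f_II = 0.41·(1−0.41)^3 = 0.41·0.205379 = 0.0842054
  f_III = 0.52·(1−0.52)^3 = 0.52·0.110592 = 0.0575078
  f_IV = 0.69·(1−0.69)^3 = 0.69·0.029791 = 0.0205558
Multiply by the mixture weights:
  π_I·f_I = 0.41 × 0.100618 = 0.0412535
  π_II·f_II = 0.30 × 0.0842054 = 0.0252616
  π_III·f_III = 0.12 × 0.0575078 = 0.00690094
  π_IV·f_IV = 0.17 × 0.0205558 = 0.00349448
Evidence: 0.0412535 + 0.0252616 + 0.00690094 + 0.00349448 = 0.0769105
Responsibility of Cluster III: 0.00690094 / 0.0769105 ≈ 0.0897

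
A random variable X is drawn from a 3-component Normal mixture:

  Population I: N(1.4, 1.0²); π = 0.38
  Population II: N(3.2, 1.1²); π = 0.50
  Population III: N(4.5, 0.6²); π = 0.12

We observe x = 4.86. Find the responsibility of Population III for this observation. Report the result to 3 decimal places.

By Bayes' theorem, P(k | x) = P(Z=k) f_k(x) / Σ_j P(Z=j) f_j(x).
Evaluate each component's likelihood at the observed value:
  f_I = 0.00100302
  f_II = 0.116144
  f_III = 0.555374
Unnormalised posteriors:
  P(Z=I)·f_I = 0.38 × 0.00100302 = 0.000381148
  P(Z=II)·f_II = 0.50 × 0.116144 = 0.0580719
  P(Z=III)·f_III = 0.12 × 0.555374 = 0.0666449
Sum: 0.000381148 + 0.0580719 + 0.0666449 = 0.125098
So the posterior for Population III is 0.0666449 / 0.125098 ≈ 0.533.

0.533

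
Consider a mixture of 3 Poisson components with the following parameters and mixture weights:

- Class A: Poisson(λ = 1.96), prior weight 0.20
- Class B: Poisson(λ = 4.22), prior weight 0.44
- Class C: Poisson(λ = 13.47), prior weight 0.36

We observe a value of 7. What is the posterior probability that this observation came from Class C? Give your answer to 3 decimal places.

Posterior ∝ prior × likelihood, so P(k | x) ∝ π_k f_k(x); normalise over all components.
Evaluate each component's likelihood at the observed value:
  L_A = e^(−1.96)·1.96^7/7! = 0.00310559
  L_B = e^(−4.22)·4.22^7/7! = 0.0695079
  L_C = e^(−13.47)·13.47^7/7! = 0.0225526
Unnormalised posteriors:
  π_A·L_A = 0.20 × 0.00310559 = 0.000621119
  π_B·L_B = 0.44 × 0.0695079 = 0.0305835
  π_C·L_C = 0.36 × 0.0225526 = 0.00811892
Sum: 0.000621119 + 0.0305835 + 0.00811892 = 0.0393235
So the posterior for Class C is 0.00811892 / 0.0393235 ≈ 0.206.

0.206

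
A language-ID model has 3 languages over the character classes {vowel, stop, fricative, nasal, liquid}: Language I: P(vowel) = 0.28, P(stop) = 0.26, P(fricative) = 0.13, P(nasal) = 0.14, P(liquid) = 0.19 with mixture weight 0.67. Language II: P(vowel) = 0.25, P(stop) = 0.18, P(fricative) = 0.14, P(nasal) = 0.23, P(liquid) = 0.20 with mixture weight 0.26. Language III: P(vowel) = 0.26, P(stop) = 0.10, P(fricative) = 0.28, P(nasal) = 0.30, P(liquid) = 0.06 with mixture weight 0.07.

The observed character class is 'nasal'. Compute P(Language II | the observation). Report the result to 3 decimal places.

Posterior ∝ prior × likelihood, so P(k | x) ∝ P(Z=k) f_k(x); normalise over all components.
Categorical probabilities:
  p_I = 0.14
  p_II = 0.23
  p_III = 0.3
Multiply by the mixture weights:
  P(Z=I)·p_I = 0.67 × 0.14 = 0.0938
  P(Z=II)·p_II = 0.26 × 0.23 = 0.0598
  P(Z=III)·p_III = 0.07 × 0.3 = 0.021
Denominator: 0.0938 + 0.0598 + 0.021 = 0.1746
P(Language II | 'nasal') ≈ 0.342

0.342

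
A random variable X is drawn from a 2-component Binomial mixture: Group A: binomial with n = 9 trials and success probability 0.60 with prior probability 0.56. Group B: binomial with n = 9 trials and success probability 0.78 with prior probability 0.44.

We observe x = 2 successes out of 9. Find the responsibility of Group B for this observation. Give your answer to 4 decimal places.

Posterior ∝ prior × likelihood, so P(k | x) ∝ π_k f_k(x); normalise over all components.
Binomial probabilities:
  p_A = C(9,2)·0.60^2·0.40^7 = 36·0.36·0.0016384 = 0.0212337
  p_B = C(9,2)·0.78^2·0.22^7 = 36·0.6084·2.49436e-05 = 0.000546324
Prior × likelihood for each component:
  π_A·p_A = 0.56 × 0.0212337 = 0.0118909
  π_B·p_B = 0.44 × 0.000546324 = 0.000240383
Denominator: 0.0118909 + 0.000240383 = 0.0121312
P(Group B | x) = 0.000240383 / 0.0121312 ≈ 0.0198

0.0198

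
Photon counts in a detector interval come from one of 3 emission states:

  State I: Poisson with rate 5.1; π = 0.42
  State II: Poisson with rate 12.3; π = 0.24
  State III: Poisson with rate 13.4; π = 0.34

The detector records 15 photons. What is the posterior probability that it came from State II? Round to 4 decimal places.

0.3692

Apply Bayes' rule: the posterior for each component is proportional to its prior times its likelihood at x.
Poisson probabilities:
  f_I = e^(−5.1)·5.1^15/15! = 0.000191492
  f_II = e^(−12.3)·12.3^15/15! = 0.0776703
  f_III = e^(−13.4)·13.4^15/15! = 0.0934386
Weight by the priors:
  π_I·f_I = 0.42 × 0.000191492 = 8.04267e-05
  π_II·f_II = 0.24 × 0.0776703 = 0.0186409
  π_III·f_III = 0.34 × 0.0934386 = 0.0317691
Normaliser: 8.04267e-05 + 0.0186409 + 0.0317691 = 0.0504904
P(State II | 15 photons) = 0.0186409 / 0.0504904 ≈ 0.3692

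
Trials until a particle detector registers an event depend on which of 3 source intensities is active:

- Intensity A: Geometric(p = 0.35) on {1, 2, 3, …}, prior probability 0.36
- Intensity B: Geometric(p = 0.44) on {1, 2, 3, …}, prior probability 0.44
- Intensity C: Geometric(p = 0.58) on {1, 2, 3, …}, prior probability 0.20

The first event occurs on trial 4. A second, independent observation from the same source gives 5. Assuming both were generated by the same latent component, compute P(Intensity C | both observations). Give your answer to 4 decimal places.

0.0409

The responsibility of component k is π_k f_k(x) divided by Σ_j π_j f_j(x).
Since both observations come from the same component, the likelihood for component k is f_k(x₁)·f_k(x₂).
  p_A = [0.0961188] × [0.0624772] = 0.00600523
  p_B = [0.077271] × [0.0432718] = 0.00334366
  p_C = [0.042971] × [0.0180478] = 0.000775534
Prior × likelihood for each component:
  π_A·p_A = 0.36 × 0.00600523 = 0.00216188
  π_B·p_B = 0.44 × 0.00334366 = 0.00147121
  π_C·p_C = 0.20 × 0.000775534 = 0.000155107
Normaliser: 0.00216188 + 0.00147121 + 0.000155107 = 0.0037882
So the posterior for Intensity C is 0.000155107 / 0.0037882 ≈ 0.0409.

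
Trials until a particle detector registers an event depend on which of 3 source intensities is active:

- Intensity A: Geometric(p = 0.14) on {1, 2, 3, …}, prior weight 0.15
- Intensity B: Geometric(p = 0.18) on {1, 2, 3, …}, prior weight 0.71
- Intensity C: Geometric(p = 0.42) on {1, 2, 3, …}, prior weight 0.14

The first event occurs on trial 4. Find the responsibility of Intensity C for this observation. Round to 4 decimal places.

0.1204

By Bayes' theorem, P(k | x) = w_k f_k(x) / Σ_j w_j f_j(x).
Evaluate each component's likelihood at the observed value:
  p_A = 0.0890478
  p_B = 0.0992462
  p_C = 0.081947
Unnormalised posteriors:
  w_A·p_A = 0.15 × 0.0890478 = 0.0133572
  w_B·p_B = 0.71 × 0.0992462 = 0.0704648
  w_C·p_C = 0.14 × 0.081947 = 0.0114726
Normaliser: 0.0133572 + 0.0704648 + 0.0114726 = 0.0952946
So the posterior for Intensity C is 0.0114726 / 0.0952946 ≈ 0.1204.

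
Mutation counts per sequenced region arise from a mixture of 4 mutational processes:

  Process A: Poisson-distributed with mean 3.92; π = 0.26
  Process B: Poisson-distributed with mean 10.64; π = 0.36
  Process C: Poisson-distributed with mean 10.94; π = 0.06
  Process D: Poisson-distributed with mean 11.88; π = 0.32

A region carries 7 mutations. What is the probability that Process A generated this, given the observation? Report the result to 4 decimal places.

The responsibility of component k is π_k f_k(x) divided by Σ_j π_j f_j(x).
Evaluate each component's likelihood at the observed value:
  p_A = 0.0559935
  p_B = 0.0733276
  p_C = 0.0659947
  p_D = 0.0459056
Multiply by the mixture weights:
  π_A·p_A = 0.26 × 0.0559935 = 0.0145583
  π_B·p_B = 0.36 × 0.0733276 = 0.0263979
  π_C·p_C = 0.06 × 0.0659947 = 0.00395968
  π_D·p_D = 0.32 × 0.0459056 = 0.0146898
Normaliser: 0.0145583 + 0.0263979 + 0.00395968 + 0.0146898 = 0.0596057
P(Process A | x) ≈ 0.2442

0.2442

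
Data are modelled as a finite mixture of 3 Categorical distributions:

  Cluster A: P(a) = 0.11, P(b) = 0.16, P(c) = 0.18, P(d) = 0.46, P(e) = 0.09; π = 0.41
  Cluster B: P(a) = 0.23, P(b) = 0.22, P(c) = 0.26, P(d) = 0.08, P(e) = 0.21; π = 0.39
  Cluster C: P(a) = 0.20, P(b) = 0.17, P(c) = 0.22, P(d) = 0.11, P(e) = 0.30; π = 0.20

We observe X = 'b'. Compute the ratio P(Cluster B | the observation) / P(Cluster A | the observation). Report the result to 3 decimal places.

1.308

The posterior odds equal the prior odds times the likelihood ratio: (π_i/π_j)·(f_i(x)/f_j(x)).
Categorical probabilities:
  p_A = P(b | comp) = 0.16
  p_B = P(b | comp) = 0.22
  p_C = P(b | comp) = 0.17
0.0858 / 0.0656 ≈ 1.308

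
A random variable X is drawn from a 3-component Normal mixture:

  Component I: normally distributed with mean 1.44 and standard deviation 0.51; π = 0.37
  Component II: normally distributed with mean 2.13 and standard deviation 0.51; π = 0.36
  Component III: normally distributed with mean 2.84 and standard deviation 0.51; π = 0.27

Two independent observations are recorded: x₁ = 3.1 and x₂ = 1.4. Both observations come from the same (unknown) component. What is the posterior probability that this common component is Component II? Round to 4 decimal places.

The responsibility of component k is π_k f_k(x) divided by Σ_j π_j f_j(x).
Since both observations come from the same component, the likelihood for component k is f_k(x₁)·f_k(x₂).
  p_I = [0.0039156] × [0.779837] = 0.00305353
  p_II = [0.12818] × [0.280829] = 0.0359967
  p_III = [0.686915] × [0.0145269] = 0.00997875
Unnormalised posteriors:
  π_I·p_I = 0.37 × 0.00305353 = 0.00112981
  π_II·p_II = 0.36 × 0.0359967 = 0.0129588
  π_III·p_III = 0.27 × 0.00997875 = 0.00269426
Normaliser: 0.00112981 + 0.0129588 + 0.00269426 = 0.0167829
P(Component II | data) = 0.0129588 / 0.0167829 ≈ 0.7721

0.7721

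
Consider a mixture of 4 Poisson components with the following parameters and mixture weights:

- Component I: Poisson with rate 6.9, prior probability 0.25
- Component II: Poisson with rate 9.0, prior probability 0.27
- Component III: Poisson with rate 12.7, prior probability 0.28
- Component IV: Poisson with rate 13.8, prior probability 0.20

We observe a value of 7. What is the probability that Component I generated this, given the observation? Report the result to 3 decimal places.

By Bayes' theorem, P(k | x) = P(Z=k) f_k(x) / Σ_j P(Z=j) f_j(x).
Component likelihoods at x = 7:
  p_I = e^(−6.9)·6.9^7/7! = 0.148895
  p_II = e^(−9.0)·9.0^7/7! = 0.117116
  p_III = e^(−12.7)·12.7^7/7! = 0.0322593
  p_IV = e^(−13.8)·13.8^7/7! = 0.019207
Multiply by the mixture weights:
  P(Z=I)·p_I = 0.25 × 0.148895 = 0.0372238
  P(Z=II)·p_II = 0.27 × 0.117116 = 0.0316214
  P(Z=III)·p_III = 0.28 × 0.0322593 = 0.00903262
  P(Z=IV)·p_IV = 0.20 × 0.019207 = 0.0038414
Sum: 0.0372238 + 0.0316214 + 0.00903262 + 0.0038414 = 0.0817192
P(Component I | 7) ≈ 0.456

0.456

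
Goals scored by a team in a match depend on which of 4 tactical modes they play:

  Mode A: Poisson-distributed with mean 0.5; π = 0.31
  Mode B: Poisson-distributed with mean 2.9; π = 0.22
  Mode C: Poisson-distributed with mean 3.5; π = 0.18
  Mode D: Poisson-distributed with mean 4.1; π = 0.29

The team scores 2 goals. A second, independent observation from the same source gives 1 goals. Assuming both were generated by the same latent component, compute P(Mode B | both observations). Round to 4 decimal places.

Apply Bayes' rule: the posterior for each component is proportional to its prior times its likelihood at x.
Since both observations come from the same component, the likelihood for component k is f_k(x₁)·f_k(x₂).
  L_A = [0.0758163] × [0.303265] = 0.0229925
  L_B = [0.231373] × [0.159567] = 0.0369195
  L_C = [0.184959] × [0.105691] = 0.0195485
  L_D = [0.139293] × [0.067948] = 0.0094647
Weight by the priors:
  P(Z=A)·L_A = 0.31 × 0.0229925 = 0.00712766
  P(Z=B)·L_B = 0.22 × 0.0369195 = 0.00812229
  P(Z=C)·L_C = 0.18 × 0.0195485 = 0.00351872
  P(Z=D)·L_D = 0.29 × 0.0094647 = 0.00274476
Denominator: 0.00712766 + 0.00812229 + 0.00351872 + 0.00274476 = 0.0215134
P(Mode B | data) = 0.00812229 / 0.0215134 ≈ 0.3775

0.3775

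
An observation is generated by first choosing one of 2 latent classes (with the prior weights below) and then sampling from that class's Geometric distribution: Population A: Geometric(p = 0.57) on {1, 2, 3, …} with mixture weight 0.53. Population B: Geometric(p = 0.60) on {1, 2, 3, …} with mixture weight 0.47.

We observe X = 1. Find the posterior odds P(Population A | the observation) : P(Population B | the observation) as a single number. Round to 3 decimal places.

1.071

Since P(k|x) ∝ P(Z=k) f_k(x), the posterior odds are P(Z=i) f_i(x) / (P(Z=j) f_j(x)).
Component likelihoods at x = 1:
  p_A = 0.57
  p_B = 0.6
0.3021 / 0.282 ≈ 1.071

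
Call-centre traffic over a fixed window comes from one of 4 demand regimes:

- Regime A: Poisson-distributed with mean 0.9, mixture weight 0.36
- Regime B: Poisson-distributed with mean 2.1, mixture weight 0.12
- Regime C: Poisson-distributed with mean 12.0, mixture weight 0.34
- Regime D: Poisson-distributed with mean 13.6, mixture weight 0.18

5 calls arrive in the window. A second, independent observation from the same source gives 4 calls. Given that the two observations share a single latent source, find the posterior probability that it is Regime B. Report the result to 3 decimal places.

The responsibility of component k is π_k f_k(x) divided by Σ_j π_j f_j(x).
Since both observations come from the same component, the likelihood for component k is f_k(x₁)·f_k(x₂).
  f_A = [0.00200063] × [0.0111146] = 2.22362e-05
  f_B = [0.041677] × [0.099231] = 0.00413566
  f_C = [0.0127406] × [0.0053086] = 6.76349e-05
  f_D = [0.00480959] × [0.00176823] = 8.50448e-06
Prior × likelihood for each component:
  π_A·f_A = 0.36 × 2.22362e-05 = 8.00502e-06
  π_B·f_B = 0.12 × 0.00413566 = 0.000496279
  π_C·f_C = 0.34 × 6.76349e-05 = 2.29959e-05
  π_D·f_D = 0.18 × 8.50448e-06 = 1.53081e-06
Denominator: 8.00502e-06 + 0.000496279 + 2.29959e-05 + 1.53081e-06 = 0.00052881
So the posterior for Regime B is 0.000496279 / 0.00052881 ≈ 0.938.

0.938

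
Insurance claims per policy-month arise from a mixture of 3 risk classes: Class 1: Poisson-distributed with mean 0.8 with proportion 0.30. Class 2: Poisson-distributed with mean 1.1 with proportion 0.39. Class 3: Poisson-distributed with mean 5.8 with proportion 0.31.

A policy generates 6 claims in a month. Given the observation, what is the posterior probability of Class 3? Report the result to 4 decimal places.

P(component k | x) = w_k·f_k(x) / marginal(x), where marginal(x) = Σ_j w_j·f_j(x).
Evaluate each component's likelihood at the observed value:
  p_1 = e^(−0.8)·0.8^6/6! = 0.000163596
  p_2 = e^(−1.1)·1.1^6/6! = 0.00081903
  p_3 = e^(−5.8)·5.8^6/6! = 0.160076
Multiply by the mixture weights:
  w_1·p_1 = 0.30 × 0.000163596 = 4.90787e-05
  w_2·p_2 = 0.39 × 0.00081903 = 0.000319422
  w_3·p_3 = 0.31 × 0.160076 = 0.0496237
Denominator: 4.90787e-05 + 0.000319422 + 0.0496237 = 0.0499922
So the posterior for Class 3 is 0.0496237 / 0.0499922 ≈ 0.9926.

0.9926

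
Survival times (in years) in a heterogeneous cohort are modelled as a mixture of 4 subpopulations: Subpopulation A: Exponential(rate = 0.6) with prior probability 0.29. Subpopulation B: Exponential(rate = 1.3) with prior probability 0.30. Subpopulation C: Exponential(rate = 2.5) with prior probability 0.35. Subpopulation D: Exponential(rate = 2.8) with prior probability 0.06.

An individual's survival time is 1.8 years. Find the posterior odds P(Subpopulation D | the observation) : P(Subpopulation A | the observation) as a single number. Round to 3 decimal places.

Posterior odds = (P(Z=i) f_i(x)) / (P(Z=j) f_j(x)); the normalising sum cancels.
Evaluate each component's likelihood at the observed value:
  p_A = 0.203757
  p_B = 0.125226
  p_C = 0.0277725
  p_D = 0.0181265
Posterior odds = (P(Z=D)·p_D) / (P(Z=A)·p_A) = (0.06·0.0181265) / (0.29·0.203757) = 0.00108759 / 0.0590896 ≈ 0.018

0.018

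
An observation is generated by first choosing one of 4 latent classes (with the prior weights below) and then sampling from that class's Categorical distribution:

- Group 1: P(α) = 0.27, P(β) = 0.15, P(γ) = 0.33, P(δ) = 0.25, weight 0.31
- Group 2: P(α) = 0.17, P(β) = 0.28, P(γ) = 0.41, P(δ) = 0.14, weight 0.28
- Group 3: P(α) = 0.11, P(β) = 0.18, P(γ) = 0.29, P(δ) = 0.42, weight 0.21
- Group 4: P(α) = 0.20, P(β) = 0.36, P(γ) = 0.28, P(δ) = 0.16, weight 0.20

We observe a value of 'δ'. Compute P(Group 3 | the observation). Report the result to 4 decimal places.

0.3723

By Bayes' theorem, P(k | x) = P(Z=k) f_k(x) / Σ_j P(Z=j) f_j(x).
Evaluate each component's likelihood at the observed value:
  f_1 = 0.25
  f_2 = 0.14
  f_3 = 0.42
  f_4 = 0.16
Prior × likelihood for each component:
  P(Z=1)·f_1 = 0.31 × 0.25 = 0.0775
  P(Z=2)·f_2 = 0.28 × 0.14 = 0.0392
  P(Z=3)·f_3 = 0.21 × 0.42 = 0.0882
  P(Z=4)·f_4 = 0.20 × 0.16 = 0.032
Marginal: 0.0775 + 0.0392 + 0.0882 + 0.032 = 0.2369
So the posterior for Group 3 is 0.0882 / 0.2369 ≈ 0.3723.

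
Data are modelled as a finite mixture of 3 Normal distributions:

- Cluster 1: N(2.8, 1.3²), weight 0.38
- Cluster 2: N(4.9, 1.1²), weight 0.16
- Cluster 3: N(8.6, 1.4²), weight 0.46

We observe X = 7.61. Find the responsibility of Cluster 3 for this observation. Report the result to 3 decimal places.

The responsibility of component k is π_k f_k(x) divided by Σ_j π_j f_j(x).
Component likelihoods at x = 7.61:
  L_1 = 0.000326754
  L_2 = 0.0174398
  L_3 = 0.22192
Prior × likelihood for each component:
  π_1·L_1 = 0.38 × 0.000326754 = 0.000124167
  π_2·L_2 = 0.16 × 0.0174398 = 0.00279037
  π_3·L_3 = 0.46 × 0.22192 = 0.102083
Evidence: 0.000124167 + 0.00279037 + 0.102083 = 0.104998
P(Cluster 3 | data) ≈ 0.972

0.972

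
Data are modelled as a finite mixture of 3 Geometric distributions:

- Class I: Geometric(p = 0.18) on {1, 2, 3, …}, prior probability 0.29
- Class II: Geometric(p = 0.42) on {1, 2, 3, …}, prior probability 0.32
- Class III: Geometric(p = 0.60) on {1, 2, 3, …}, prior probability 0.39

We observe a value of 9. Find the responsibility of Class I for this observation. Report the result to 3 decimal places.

0.851

Posterior ∝ prior × likelihood, so P(k | x) ∝ w_k f_k(x); normalise over all components.
Geometric probabilities:
  f_I = 0.0367945
  f_II = 0.00537865
  f_III = 0.000393216
Multiply by the mixture weights:
  w_I·f_I = 0.29 × 0.0367945 = 0.0106704
  w_II·f_II = 0.32 × 0.00537865 = 0.00172117
  w_III·f_III = 0.39 × 0.000393216 = 0.000153354
Marginal: 0.0106704 + 0.00172117 + 0.000153354 = 0.0125449
So the posterior for Class I is 0.0106704 / 0.0125449 ≈ 0.851.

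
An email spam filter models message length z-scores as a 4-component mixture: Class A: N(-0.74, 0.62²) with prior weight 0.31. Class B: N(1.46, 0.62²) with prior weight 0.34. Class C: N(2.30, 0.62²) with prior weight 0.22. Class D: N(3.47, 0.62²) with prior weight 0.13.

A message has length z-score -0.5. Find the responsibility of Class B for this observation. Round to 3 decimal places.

0.008

P(component k | x) = π_k·f_k(x) / marginal(x), where marginal(x) = Σ_j π_j·f_j(x).
Normal densities:
  L_A = 0.597008
  L_B = 0.00434912
  L_C = 2.39723e-05
  L_D = 8.03894e-10
Multiply by the mixture weights:
  π_A·L_A = 0.31 × 0.597008 = 0.185072
  π_B·L_B = 0.34 × 0.00434912 = 0.0014787
  π_C·L_C = 0.22 × 2.39723e-05 = 5.2739e-06
  π_D·L_D = 0.13 × 8.03894e-10 = 1.04506e-10
Marginal: 0.185072 + 0.0014787 + 5.2739e-06 + 1.04506e-10 = 0.186556
So the posterior for Class B is 0.0014787 / 0.186556 ≈ 0.008.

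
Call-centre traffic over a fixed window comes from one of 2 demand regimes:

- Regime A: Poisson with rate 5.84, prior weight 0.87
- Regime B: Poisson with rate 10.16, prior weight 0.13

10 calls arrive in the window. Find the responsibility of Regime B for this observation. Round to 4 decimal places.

Apply Bayes' rule: the posterior for each component is proportional to its prior times its likelihood at x.
Poisson probabilities:
  f_A = 0.0369901
  f_B = 0.124952
Unnormalised posteriors:
  w_A·f_A = 0.87 × 0.0369901 = 0.0321814
  w_B·f_B = 0.13 × 0.124952 = 0.0162437
Normaliser: 0.0321814 + 0.0162437 = 0.0484251
P(Regime B | the observation) ≈ 0.3354

0.3354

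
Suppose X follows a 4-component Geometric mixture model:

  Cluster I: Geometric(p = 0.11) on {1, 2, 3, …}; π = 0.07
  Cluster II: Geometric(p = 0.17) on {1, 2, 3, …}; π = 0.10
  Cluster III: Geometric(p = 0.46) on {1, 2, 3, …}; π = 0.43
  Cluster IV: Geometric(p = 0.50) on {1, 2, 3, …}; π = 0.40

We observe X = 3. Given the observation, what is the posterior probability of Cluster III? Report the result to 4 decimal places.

0.4596

P(component k | x) = π_k·f_k(x) / marginal(x), where marginal(x) = Σ_j π_j·f_j(x).
Evaluate each component's likelihood at the observed value:
  L_I = 0.11·(1−0.11)^2 = 0.11·0.7921 = 0.087131
  L_II = 0.17·(1−0.17)^2 = 0.17·0.6889 = 0.117113
  L_III = 0.46·(1−0.46)^2 = 0.46·0.2916 = 0.134136
  L_IV = 0.50·(1−0.50)^2 = 0.50·0.25 = 0.125
Unnormalised posteriors:
  π_I·L_I = 0.07 × 0.087131 = 0.00609917
  π_II·L_II = 0.10 × 0.117113 = 0.0117113
  π_III·L_III = 0.43 × 0.134136 = 0.0576785
  π_IV·L_IV = 0.40 × 0.125 = 0.05
Sum: 0.00609917 + 0.0117113 + 0.0576785 + 0.05 = 0.125489
P(Cluster III | data) ≈ 0.4596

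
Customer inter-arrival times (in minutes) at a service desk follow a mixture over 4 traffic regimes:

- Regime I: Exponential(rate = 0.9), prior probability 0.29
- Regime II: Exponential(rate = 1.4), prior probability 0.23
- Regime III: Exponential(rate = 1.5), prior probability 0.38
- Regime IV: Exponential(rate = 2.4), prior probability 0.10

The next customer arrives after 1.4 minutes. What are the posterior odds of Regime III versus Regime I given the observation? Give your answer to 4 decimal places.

Posterior odds = (w_i f_i(x)) / (w_j f_j(x)); the normalising sum cancels.
Evaluate each component's likelihood at the observed value:
  p_I = 0.255289
  p_II = 0.197202
  p_III = 0.183685
  p_IV = 0.0833646
Odds = (0.38/0.29) × (0.183685/0.255289) = 1.31034 × 0.719518 ≈ 0.9428

0.9428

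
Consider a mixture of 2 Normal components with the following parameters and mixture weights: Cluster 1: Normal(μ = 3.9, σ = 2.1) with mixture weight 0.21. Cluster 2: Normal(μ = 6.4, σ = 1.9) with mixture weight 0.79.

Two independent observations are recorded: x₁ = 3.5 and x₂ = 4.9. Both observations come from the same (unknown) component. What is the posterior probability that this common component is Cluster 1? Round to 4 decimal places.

The responsibility of component k is π_k f_k(x) divided by Σ_j π_j f_j(x).
Since both observations come from the same component, the likelihood for component k is f_k(x₁)·f_k(x₂).
  p_1 = [(1/(2.1·√(2π)))·exp(−(3.5−3.9)²/(2·2.1²)) = 0.189973·exp(-0.01814) = 0.186557] × [0.16961] = 0.031642
  p_2 = [(1/(1.9·√(2π)))·exp(−(3.5−6.4)²/(2·1.9²)) = 0.209970·exp(-1.16482) = 0.0655061] × [0.15375] = 0.0100716
Multiply by the mixture weights:
  π_1·p_1 = 0.21 × 0.031642 = 0.00664481
  π_2·p_2 = 0.79 × 0.0100716 = 0.00795654
Denominator: 0.00664481 + 0.00795654 = 0.0146013
P(Cluster 1 | x) = 0.00664481 / 0.0146013 ≈ 0.4551

0.4551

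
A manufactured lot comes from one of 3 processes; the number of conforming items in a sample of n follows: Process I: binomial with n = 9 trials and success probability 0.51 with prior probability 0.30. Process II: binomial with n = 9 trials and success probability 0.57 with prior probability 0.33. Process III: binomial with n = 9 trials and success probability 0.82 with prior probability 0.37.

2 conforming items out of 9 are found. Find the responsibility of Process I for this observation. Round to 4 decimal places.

0.6437

P(component k | x) = π_k·f_k(x) / marginal(x), where marginal(x) = Σ_j π_j·f_j(x).
Evaluate each component's likelihood at the observed value:
  L_I = C(9,2)·0.51^2·0.49^7 = 36·0.2601·0.00678223 = 0.0635061
  L_II = C(9,2)·0.57^2·0.43^7 = 36·0.3249·0.00271819 = 0.031793
  L_III = C(9,2)·0.82^2·0.18^7 = 36·0.6724·6.1222e-06 = 0.000148196
Weight by the priors:
  π_I·L_I = 0.30 × 0.0635061 = 0.0190518
  π_II·L_II = 0.33 × 0.031793 = 0.0104917
  π_III·L_III = 0.37 × 0.000148196 = 5.48327e-05
Marginal: 0.0190518 + 0.0104917 + 5.48327e-05 = 0.0295983
So the posterior for Process I is 0.0190518 / 0.0295983 ≈ 0.6437.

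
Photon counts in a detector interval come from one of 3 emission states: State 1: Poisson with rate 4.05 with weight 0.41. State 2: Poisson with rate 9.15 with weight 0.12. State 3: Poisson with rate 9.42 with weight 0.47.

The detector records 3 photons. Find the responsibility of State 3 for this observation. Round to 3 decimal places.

0.062

P(component k | x) = w_k·f_k(x) / marginal(x), where marginal(x) = Σ_j w_j·f_j(x).
Component likelihoods at x = 3 photons:
  p_1 = 0.192895
  p_2 = 0.0135618
  p_3 = 0.0112966
Prior × likelihood for each component:
  w_1·p_1 = 0.41 × 0.192895 = 0.079087
  w_2·p_2 = 0.12 × 0.0135618 = 0.00162742
  w_3·p_3 = 0.47 × 0.0112966 = 0.0053094
Denominator: 0.079087 + 0.00162742 + 0.0053094 = 0.0860238
Responsibility of State 3: 0.0053094 / 0.0860238 ≈ 0.062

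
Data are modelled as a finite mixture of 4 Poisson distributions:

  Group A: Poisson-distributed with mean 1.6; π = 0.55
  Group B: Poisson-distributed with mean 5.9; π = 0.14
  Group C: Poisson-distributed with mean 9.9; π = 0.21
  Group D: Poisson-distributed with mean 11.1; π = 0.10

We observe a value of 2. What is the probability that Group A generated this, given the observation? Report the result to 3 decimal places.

By Bayes' theorem, P(k | x) = π_k f_k(x) / Σ_j π_j f_j(x).
Component likelihoods at x = 2:
  f_A = e^(−1.6)·1.6^2/2! = 0.258428
  f_B = e^(−5.9)·5.9^2/2! = 0.04768
  f_C = e^(−9.9)·9.9^2/2! = 0.00245881
  f_D = e^(−11.1)·11.1^2/2! = 0.000930995
Multiply by the mixture weights:
  π_A·f_A = 0.55 × 0.258428 = 0.142135
  π_B·f_B = 0.14 × 0.04768 = 0.00667521
  π_C·f_C = 0.21 × 0.00245881 = 0.00051635
  π_D·f_D = 0.10 × 0.000930995 = 9.30995e-05
Denominator: 0.142135 + 0.00667521 + 0.00051635 + 9.30995e-05 = 0.14942
So the posterior for Group A is 0.142135 / 0.14942 ≈ 0.951.

0.951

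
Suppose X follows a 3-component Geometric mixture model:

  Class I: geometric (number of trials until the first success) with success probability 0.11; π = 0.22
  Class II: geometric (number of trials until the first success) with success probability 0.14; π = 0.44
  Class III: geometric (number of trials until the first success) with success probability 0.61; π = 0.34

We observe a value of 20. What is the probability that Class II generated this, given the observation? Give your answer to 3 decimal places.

0.570

P(component k | x) = π_k·f_k(x) / marginal(x), where marginal(x) = Σ_j π_j·f_j(x).
Component likelihoods at x = 20:
  f_I = 0.11·(1−0.11)^19 = 0.11·0.109247 = 0.0120172
  f_II = 0.14·(1−0.14)^19 = 0.14·0.056947 = 0.00797257
  f_III = 0.61·(1−0.61)^19 = 0.61·1.69913e-08 = 1.03647e-08
Multiply by the mixture weights:
  π_I·f_I = 0.22 × 0.0120172 = 0.00264378
  π_II·f_II = 0.44 × 0.00797257 = 0.00350793
  π_III·f_III = 0.34 × 1.03647e-08 = 3.524e-09
Evidence: 0.00264378 + 0.00350793 + 3.524e-09 = 0.00615172
So the posterior for Class II is 0.00350793 / 0.00615172 ≈ 0.570.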